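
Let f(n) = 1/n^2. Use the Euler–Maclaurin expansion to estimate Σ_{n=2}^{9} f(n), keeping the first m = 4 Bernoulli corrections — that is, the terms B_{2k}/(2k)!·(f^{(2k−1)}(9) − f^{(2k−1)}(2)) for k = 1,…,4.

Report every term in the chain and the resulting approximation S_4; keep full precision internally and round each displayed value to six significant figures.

S_4 ≈ 0.539746

Integral: ∫_2^9 1/x^2 dx = 0.388889.
Boundary: ½(f(2) + f(9)) = ½(0.250000 + 0.0123457) = 0.131173.
Integral + boundary = 0.520062.
Correction k=1: B_{2}/2! · (f^{(1)}(9) − f^{(1)}(2)) = 1/12 · (-0.00274348 − (-0.250000)) = 0.0206047.
Partial sum through k=1: 0.540666.
Correction k=2: B_{4}/4! · (f^{(3)}(9) − f^{(3)}(2)) = −1/720 · (-0.000406442 − (-0.750000)) = -0.00104110.
Partial sum through k=2: 0.539625.
Correction k=3: B_{6}/6! · (f^{(5)}(9) − f^{(5)}(2)) = 1/30240 · (-0.000150534 − (-5.62500)) = 0.000186007.
Partial sum through k=3: 0.539811.
Correction k=4: B_{8}/8! · (f^{(7)}(9) − f^{(7)}(2)) = −1/1209600 · (-0.000104073 − (-78.7500)) = -6.51041e-05.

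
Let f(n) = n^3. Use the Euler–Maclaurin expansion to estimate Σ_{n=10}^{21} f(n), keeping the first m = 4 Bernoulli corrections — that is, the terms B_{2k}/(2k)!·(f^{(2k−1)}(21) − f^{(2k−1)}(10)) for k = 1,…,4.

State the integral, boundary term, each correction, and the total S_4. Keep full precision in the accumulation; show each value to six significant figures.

S_4 ≈ 51336.0

Integral: ∫_10^21 x^3 dx = 46120.2.
Endpoint term: (f(10) + f(21))/2 = (1000.00 + 9261.00)/2 = 5130.50.
Integral + boundary = 51250.8.
Correction k=1: B_{2}/2! · (f^{(1)}(21) − f^{(1)}(10)) = 1/12 · (1323.00 − 300.000) = 85.2500.
Partial sum through k=1: 51336.0.
Correction k=2: B_{4}/4! · (f^{(3)}(21) − f^{(3)}(10)) = −1/720 · (6.00000 − 6.00000) = 0.00000.
Partial sum through k=2: 51336.0.
Correction k=3: B_{6}/6! · (f^{(5)}(21) − f^{(5)}(10)) = 1/30240 · (0.00000 − 0.00000) = 0.00000.
Partial sum through k=3: 51336.0.
Correction k=4: B_{8}/8! · (f^{(7)}(21) − f^{(7)}(10)) = −1/1209600 · (0.00000 − 0.00000) = 0.00000.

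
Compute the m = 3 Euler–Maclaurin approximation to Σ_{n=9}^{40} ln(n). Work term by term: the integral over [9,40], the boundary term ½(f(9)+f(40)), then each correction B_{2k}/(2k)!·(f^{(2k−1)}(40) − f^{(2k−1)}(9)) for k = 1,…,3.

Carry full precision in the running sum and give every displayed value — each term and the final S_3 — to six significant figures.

∫_9^40 ln(x) dx evaluates to 96.7802.
Endpoint term: (f(9) + f(40))/2 = (2.19722 + 3.68888)/2 = 2.94305.
Running total after boundary: 99.7232.
k=1: B_{2}/(2)! × [f^{(1)}(40) − f^{(1)}(9)] = 1/12 × (0.0250000 − 0.111111) = -0.00717593.
Partial sum through k=1: 99.7160.
k=2: B_{4}/(4)! × [f^{(3)}(40) − f^{(3)}(9)] = −1/720 × (3.12500e-05 − 0.00274348) = 3.76699e-06.
Partial sum through k=2: 99.7160.
k=3: B_{6}/(6)! × [f^{(5)}(40) − f^{(5)}(9)] = 1/30240 × (2.34375e-07 − 0.000406442) = -1.34328e-08.

S_3 ≈ 99.7160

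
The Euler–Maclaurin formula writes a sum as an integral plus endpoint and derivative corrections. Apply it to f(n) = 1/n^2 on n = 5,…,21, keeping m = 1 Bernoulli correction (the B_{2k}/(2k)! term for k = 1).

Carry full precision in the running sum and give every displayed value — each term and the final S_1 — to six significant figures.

S_1 ≈ 0.174830

Integral: ∫_5^21 1/x^2 dx = 0.152381.
½[f(5) + f(21)] = ½[0.0400000 + 0.00226757] = 0.0211338.
So far: 0.173515.
Correction k=1: B_{2}/2! · (f^{(1)}(21) − f^{(1)}(5)) = 1/12 · (-0.000215959 − (-0.0160000)) = 0.00131534.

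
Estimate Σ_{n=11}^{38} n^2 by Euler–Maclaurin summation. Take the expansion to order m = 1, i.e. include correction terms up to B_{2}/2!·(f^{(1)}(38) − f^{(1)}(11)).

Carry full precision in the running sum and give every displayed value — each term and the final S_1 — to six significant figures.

Integral: ∫_11^38 x^2 dx = 17847.0.
Endpoint term: (f(11) + f(38))/2 = (121.000 + 1444.00)/2 = 782.500.
Integral + boundary = 18629.5.
k=1: B_{2}/(2)! × [f^{(1)}(38) − f^{(1)}(11)] = 1/12 × (76.0000 − 22.0000) = 4.50000.

S_1 ≈ 18634.0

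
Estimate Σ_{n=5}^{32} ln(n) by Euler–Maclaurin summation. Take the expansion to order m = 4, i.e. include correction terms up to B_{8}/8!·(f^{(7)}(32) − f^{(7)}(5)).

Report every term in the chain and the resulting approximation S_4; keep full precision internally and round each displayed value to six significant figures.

S_4 ≈ 78.3799

∫_5^32 ln(x) dx evaluates to 75.8564.
Endpoint term: (f(5) + f(32))/2 = (1.60944 + 3.46574)/2 = 2.53759.
Integral + boundary = 78.3939.
Order-1 term: 1/12 · (0.0312500 − 0.200000) = -0.0140625.
Partial sum through k=1: 78.3799.
Order-2 term: −1/720 · (6.10352e-05 − 0.0160000) = 2.21375e-05.
Partial sum through k=2: 78.3799.
Order-3 term: 1/30240 · (7.15256e-07 − 0.00768000) = -2.53945e-07.
Partial sum through k=3: 78.3799.
Order-4 term: −1/1209600 · (2.09548e-08 − 0.00921600) = 7.61903e-09.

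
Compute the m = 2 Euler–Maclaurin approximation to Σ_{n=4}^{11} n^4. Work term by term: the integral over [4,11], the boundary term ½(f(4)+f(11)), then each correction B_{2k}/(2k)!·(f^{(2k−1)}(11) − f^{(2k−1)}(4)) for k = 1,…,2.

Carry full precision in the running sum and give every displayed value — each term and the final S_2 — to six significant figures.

The integral term ∫_4^11 x^4 dx = 32005.4.
½[f(4) + f(11)] = ½[256.000 + 14641.0] = 7448.50.
Running total after boundary: 39453.9.
Order-1 term: 1/12 · (5324.00 − 256.000) = 422.333.
After k=1: 39876.2.
Order-2 term: −1/720 · (264.000 − 96.0000) = -0.233333.

S_2 ≈ 39876.0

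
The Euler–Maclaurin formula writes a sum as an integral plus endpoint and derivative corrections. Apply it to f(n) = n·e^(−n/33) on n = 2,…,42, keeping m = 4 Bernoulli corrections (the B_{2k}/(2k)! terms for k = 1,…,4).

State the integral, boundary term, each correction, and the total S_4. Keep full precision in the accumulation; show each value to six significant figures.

The integral term ∫_2^42 x·e^(−x/33) dx = 393.914.
½[f(2) + f(42)] = ½[1.88239 + 11.7628] = 6.82260.
Running total after boundary: 400.736.
Correction k=1: B_{2}/2! · (f^{(1)}(42) − f^{(1)}(2)) = 1/12 · (-0.0763818 − 0.884152) = -0.0800445.
Running total after k=1: 400.656.
Correction k=2: B_{4}/4! · (f^{(3)}(42) − f^{(3)}(2)) = −1/720 · (0.000444216 − 0.00254044) = 2.91142e-06.
Running total after k=2: 400.656.
Correction k=3: B_{6}/6! · (f^{(5)}(42) − f^{(5)}(2)) = 1/30240 · (8.80232e-07 − 3.92010e-06) = -1.00525e-10.
Running total after k=3: 400.656.
Correction k=4: B_{8}/8! · (f^{(7)}(42) − f^{(7)}(2)) = −1/1209600 · (1.24201e-09 − 5.05728e-09) = 3.15416e-15.

S_4 ≈ 400.656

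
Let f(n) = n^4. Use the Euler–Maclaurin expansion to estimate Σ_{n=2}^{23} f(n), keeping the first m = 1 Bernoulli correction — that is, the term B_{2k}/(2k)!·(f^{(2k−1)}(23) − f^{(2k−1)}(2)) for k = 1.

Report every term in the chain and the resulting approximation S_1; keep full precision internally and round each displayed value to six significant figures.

The integral term ∫_2^23 x^4 dx = 1.28726e+06.
½[f(2) + f(23)] = ½[16.0000 + 279841] = 139928.
So far: 1.42719e+06.
Order-1 term: 1/12 · (48668.0 − 32.0000) = 4053.00.

S_1 ≈ 1.43124e+06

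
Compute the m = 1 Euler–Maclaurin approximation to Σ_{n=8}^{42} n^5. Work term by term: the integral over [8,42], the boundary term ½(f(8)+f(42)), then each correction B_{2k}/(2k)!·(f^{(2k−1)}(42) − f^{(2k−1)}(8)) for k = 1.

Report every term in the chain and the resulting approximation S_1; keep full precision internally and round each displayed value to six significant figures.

S_1 ≈ 9.81452e+08

Integral: ∫_8^42 x^5 dx = 9.14795e+08.
½[f(8) + f(42)] = ½[32768.0 + 1.30691e+08] = 6.53620e+07.
Running total after boundary: 9.80157e+08.
k=1: B_{2}/(2)! × [f^{(1)}(42) − f^{(1)}(8)] = 1/12 × (1.55585e+07 − 20480.0) = 1.29483e+06.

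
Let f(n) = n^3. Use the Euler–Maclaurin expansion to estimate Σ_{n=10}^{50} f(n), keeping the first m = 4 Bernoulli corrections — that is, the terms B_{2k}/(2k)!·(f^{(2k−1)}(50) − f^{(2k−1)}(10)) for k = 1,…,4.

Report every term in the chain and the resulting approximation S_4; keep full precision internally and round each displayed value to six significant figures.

The integral term ∫_10^50 x^3 dx = 1.56000e+06.
Boundary: ½(f(10) + f(50)) = ½(1000.00 + 125000) = 63000.0.
So far: 1.62300e+06.
Correction k=1: B_{2}/2! · (f^{(1)}(50) − f^{(1)}(10)) = 1/12 · (7500.00 − 300.000) = 600.000.
Partial sum through k=1: 1.62360e+06.
Correction k=2: B_{4}/4! · (f^{(3)}(50) − f^{(3)}(10)) = −1/720 · (6.00000 − 6.00000) = 0.00000.
Partial sum through k=2: 1.62360e+06.
Correction k=3: B_{6}/6! · (f^{(5)}(50) − f^{(5)}(10)) = 1/30240 · (0.00000 − 0.00000) = 0.00000.
Partial sum through k=3: 1.62360e+06.
Correction k=4: B_{8}/8! · (f^{(7)}(50) − f^{(7)}(10)) = −1/1209600 · (0.00000 − 0.00000) = 0.00000.

S_4 ≈ 1.62360e+06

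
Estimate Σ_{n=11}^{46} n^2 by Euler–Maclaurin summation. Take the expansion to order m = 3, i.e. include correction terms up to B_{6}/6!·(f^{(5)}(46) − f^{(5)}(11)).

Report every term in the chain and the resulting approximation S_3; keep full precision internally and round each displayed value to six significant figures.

S_3 ≈ 33126.0

The integral term ∫_11^46 x^2 dx = 32001.7.
Endpoint term: (f(11) + f(46))/2 = (121.000 + 2116.00)/2 = 1118.50.
Running total after boundary: 33120.2.
k=1: B_{2}/(2)! × [f^{(1)}(46) − f^{(1)}(11)] = 1/12 × (92.0000 − 22.0000) = 5.83333.
Partial sum through k=1: 33126.0.
k=2: B_{4}/(4)! × [f^{(3)}(46) − f^{(3)}(11)] = −1/720 × (0.00000 − 0.00000) = 0.00000.
Partial sum through k=2: 33126.0.
k=3: B_{6}/(6)! × [f^{(5)}(46) − f^{(5)}(11)] = 1/30240 × (0.00000 − 0.00000) = 0.00000.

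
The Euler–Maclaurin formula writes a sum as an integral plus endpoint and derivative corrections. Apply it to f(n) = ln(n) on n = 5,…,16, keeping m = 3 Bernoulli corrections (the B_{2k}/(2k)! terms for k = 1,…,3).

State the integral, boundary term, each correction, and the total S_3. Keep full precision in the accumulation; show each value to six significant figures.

∫_5^16 ln(x) dx evaluates to 25.3142.
½[f(5) + f(16)] = ½[1.60944 + 2.77259] = 2.19101.
Integral + boundary = 27.5052.
k=1: B_{2}/(2)! × [f^{(1)}(16) − f^{(1)}(5)] = 1/12 × (0.0625000 − 0.200000) = -0.0114583.
Partial sum through k=1: 27.4938.
k=2: B_{4}/(4)! × [f^{(3)}(16) − f^{(3)}(5)] = −1/720 × (0.000488281 − 0.0160000) = 2.15441e-05.
Partial sum through k=2: 27.4938.
k=3: B_{6}/(6)! × [f^{(5)}(16) − f^{(5)}(5)] = 1/30240 × (2.28882e-05 − 0.00768000) = -2.53211e-07.

S_3 ≈ 27.4938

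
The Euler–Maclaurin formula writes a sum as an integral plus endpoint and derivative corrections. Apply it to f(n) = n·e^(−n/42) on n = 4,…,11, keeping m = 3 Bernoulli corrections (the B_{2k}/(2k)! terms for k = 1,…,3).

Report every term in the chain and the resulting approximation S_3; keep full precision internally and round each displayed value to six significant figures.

S_3 ≈ 49.4254

The integral term ∫_4^11 x·e^(−x/42) dx = 43.3956.
Endpoint term: (f(4) + f(11))/2 = (3.63663 + 8.46543)/2 = 6.05103.
So far: 49.4466.
Correction k=1: B_{2}/2! · (f^{(1)}(11) − f^{(1)}(4)) = 1/12 · (0.568027 − 0.822570) = -0.0212120.
Partial sum through k=1: 49.4254.
Correction k=2: B_{4}/4! · (f^{(3)}(11) − f^{(3)}(4)) = −1/720 · (0.00119456 − 0.00149710) = 4.20200e-07.
Partial sum through k=2: 49.4254.
Correction k=3: B_{6}/6! · (f^{(5)}(11) − f^{(5)}(4)) = 1/30240 · (1.17183e-06 − 1.43304e-06) = -8.63817e-12.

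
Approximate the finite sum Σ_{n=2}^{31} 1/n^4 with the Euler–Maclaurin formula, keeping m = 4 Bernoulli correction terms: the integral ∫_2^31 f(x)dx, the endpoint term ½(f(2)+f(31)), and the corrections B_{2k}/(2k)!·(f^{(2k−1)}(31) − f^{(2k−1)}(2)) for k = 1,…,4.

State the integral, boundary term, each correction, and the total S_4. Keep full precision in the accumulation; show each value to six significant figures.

The integral term ∫_2^31 1/x^4 dx = 0.0416555.
½[f(2) + f(31)] = ½[0.0625000 + 1.08281e-06] = 0.0312505.
Running total after boundary: 0.0729060.
Correction k=1: B_{2}/2! · (f^{(1)}(31) − f^{(1)}(2)) = 1/12 · (-1.39718e-07 − (-0.125000)) = 0.0104167.
After k=1: 0.0833227.
Correction k=2: B_{4}/4! · (f^{(3)}(31) − f^{(3)}(2)) = −1/720 · (-4.36164e-09 − (-0.937500)) = -0.00130208.
After k=2: 0.0820206.
Correction k=3: B_{6}/6! · (f^{(5)}(31) − f^{(5)}(2)) = 1/30240 · (-2.54164e-10 − (-13.1250)) = 0.000434028.
After k=3: 0.0824546.
Correction k=4: B_{8}/8! · (f^{(7)}(31) − f^{(7)}(2)) = −1/1209600 · (-2.38031e-11 − (-295.312)) = -0.000244141.

S_4 ≈ 0.0822105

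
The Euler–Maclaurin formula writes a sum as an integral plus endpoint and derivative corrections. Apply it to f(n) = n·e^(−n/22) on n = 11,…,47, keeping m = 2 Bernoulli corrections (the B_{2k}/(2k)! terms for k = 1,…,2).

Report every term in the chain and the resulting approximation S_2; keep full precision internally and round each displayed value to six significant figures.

∫_11^47 x·e^(−x/22) dx evaluates to 261.091.
Endpoint term: (f(11) + f(47))/2 = (6.67184 + 5.54992)/2 = 6.11088.
Running total after boundary: 267.201.
k=1: B_{2}/(2)! × [f^{(1)}(47) − f^{(1)}(11)] = 1/12 × (-0.134186 − 0.303265) = -0.0364543.
Running total after k=1: 267.165.
k=2: B_{4}/(4)! × [f^{(3)}(47) − f^{(3)}(11)] = −1/720 × (0.000210705 − 0.00313291) = 4.05861e-06.

S_2 ≈ 267.165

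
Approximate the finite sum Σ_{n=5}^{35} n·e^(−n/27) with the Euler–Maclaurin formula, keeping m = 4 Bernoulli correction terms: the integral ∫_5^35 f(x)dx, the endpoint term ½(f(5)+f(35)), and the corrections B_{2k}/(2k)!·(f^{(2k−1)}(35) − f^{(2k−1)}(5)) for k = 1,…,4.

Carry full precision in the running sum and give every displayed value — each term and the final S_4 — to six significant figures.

∫_5^35 x·e^(−x/27) dx evaluates to 260.030.
Endpoint term: (f(5) + f(35))/2 = (4.15475 + 9.57401)/2 = 6.86438.
So far: 266.894.
Correction k=1: B_{2}/2! · (f^{(1)}(35) − f^{(1)}(5)) = 1/12 · (-0.0810498 − 0.677071) = -0.0631767.
After k=1: 266.831.
Correction k=2: B_{4}/4! · (f^{(3)}(35) − f^{(3)}(5)) = −1/720 · (0.000639282 − 0.00320847) = 3.56831e-06.
After k=2: 266.831.
Correction k=3: B_{6}/6! · (f^{(5)}(35) − f^{(5)}(5)) = 1/30240 · (1.90637e-06 − 7.52835e-06) = -1.85912e-10.
After k=3: 266.831.
Correction k=4: B_{8}/8! · (f^{(7)}(35) − f^{(7)}(5)) = −1/1209600 · (4.02717e-09 − 1.46166e-08) = 8.75449e-15.

S_4 ≈ 266.831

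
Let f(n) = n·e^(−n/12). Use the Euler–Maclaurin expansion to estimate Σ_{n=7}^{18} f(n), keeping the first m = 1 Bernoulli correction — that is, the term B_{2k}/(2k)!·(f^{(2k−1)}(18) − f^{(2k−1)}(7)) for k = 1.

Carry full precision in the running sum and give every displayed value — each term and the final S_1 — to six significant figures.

Integral: ∫_7^18 x·e^(−x/12) dx = 46.9052.
½[f(7) + f(18)] = ½[3.90625 + 4.01634] = 3.96129.
So far: 50.8665.
Correction k=1: B_{2}/2! · (f^{(1)}(18) − f^{(1)}(7)) = 1/12 · (-0.111565 − 0.232515) = -0.0286733.

S_1 ≈ 50.8378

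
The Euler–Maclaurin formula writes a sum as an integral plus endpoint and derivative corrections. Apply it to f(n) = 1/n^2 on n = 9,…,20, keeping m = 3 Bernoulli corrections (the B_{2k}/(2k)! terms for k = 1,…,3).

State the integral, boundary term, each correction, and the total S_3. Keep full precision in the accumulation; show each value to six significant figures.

S_3 ≈ 0.0687412

Integral: ∫_9^20 1/x^2 dx = 0.0611111.
Boundary: ½(f(9) + f(20)) = ½(0.0123457 + 0.00250000) = 0.00742284.
Integral + boundary = 0.0685340.
Correction k=1: B_{2}/2! · (f^{(1)}(20) − f^{(1)}(9)) = 1/12 · (-0.000250000 − (-0.00274348)) = 0.000207790.
Running total after k=1: 0.0687417.
Correction k=2: B_{4}/4! · (f^{(3)}(20) − f^{(3)}(9)) = −1/720 · (-7.50000e-06 − (-0.000406442)) = -5.54086e-07.
Running total after k=2: 0.0687412.
Correction k=3: B_{6}/6! · (f^{(5)}(20) − f^{(5)}(9)) = 1/30240 · (-5.62500e-07 − (-0.000150534)) = 4.95938e-09.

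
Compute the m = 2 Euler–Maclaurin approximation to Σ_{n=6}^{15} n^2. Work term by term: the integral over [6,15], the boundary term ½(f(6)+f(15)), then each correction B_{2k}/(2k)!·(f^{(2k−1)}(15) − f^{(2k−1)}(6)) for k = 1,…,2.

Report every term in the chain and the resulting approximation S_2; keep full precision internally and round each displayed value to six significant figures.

S_2 ≈ 1185.00

The integral term ∫_6^15 x^2 dx = 1053.00.
Endpoint term: (f(6) + f(15))/2 = (36.0000 + 225.000)/2 = 130.500.
Running total after boundary: 1183.50.
Order-1 term: 1/12 · (30.0000 − 12.0000) = 1.50000.
After k=1: 1185.00.
Order-2 term: −1/720 · (0.00000 − 0.00000) = 0.00000.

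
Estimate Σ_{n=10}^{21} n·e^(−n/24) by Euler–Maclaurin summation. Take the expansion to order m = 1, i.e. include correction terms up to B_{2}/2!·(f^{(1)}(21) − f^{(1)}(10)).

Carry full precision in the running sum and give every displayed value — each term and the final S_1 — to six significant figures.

∫_10^21 x·e^(−x/24) dx evaluates to 87.7294.
Endpoint term: (f(10) + f(21))/2 = (6.59241 + 8.75410)/2 = 7.67325.
Integral + boundary = 95.4026.
Correction k=1: B_{2}/2! · (f^{(1)}(21) − f^{(1)}(10)) = 1/12 · (0.0521078 − 0.384557) = -0.0277041.

S_1 ≈ 95.3749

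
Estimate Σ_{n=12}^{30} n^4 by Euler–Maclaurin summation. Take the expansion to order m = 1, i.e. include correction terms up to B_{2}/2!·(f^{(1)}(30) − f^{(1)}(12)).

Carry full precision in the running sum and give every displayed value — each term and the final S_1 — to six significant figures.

The integral term ∫_12^30 x^4 dx = 4.81023e+06.
Endpoint term: (f(12) + f(30))/2 = (20736.0 + 810000)/2 = 415368.
Running total after boundary: 5.22560e+06.
k=1: B_{2}/(2)! × [f^{(1)}(30) − f^{(1)}(12)] = 1/12 × (108000 − 6912.00) = 8424.00.

S_1 ≈ 5.23403e+06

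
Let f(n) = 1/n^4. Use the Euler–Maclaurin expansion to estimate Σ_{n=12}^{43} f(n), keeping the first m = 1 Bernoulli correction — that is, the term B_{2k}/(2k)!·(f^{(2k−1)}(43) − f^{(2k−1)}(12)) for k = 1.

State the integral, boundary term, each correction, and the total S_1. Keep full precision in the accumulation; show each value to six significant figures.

∫_12^43 1/x^4 dx evaluates to 0.000188709.
Boundary: ½(f(12) + f(43)) = ½(4.82253e-05 + 2.92500e-07) = 2.42589e-05.
Integral + boundary = 0.000212968.
k=1: B_{2}/(2)! × [f^{(1)}(43) − f^{(1)}(12)] = 1/12 × (-2.72093e-08 − (-1.60751e-05)) = 1.33732e-06.

S_1 ≈ 0.000214305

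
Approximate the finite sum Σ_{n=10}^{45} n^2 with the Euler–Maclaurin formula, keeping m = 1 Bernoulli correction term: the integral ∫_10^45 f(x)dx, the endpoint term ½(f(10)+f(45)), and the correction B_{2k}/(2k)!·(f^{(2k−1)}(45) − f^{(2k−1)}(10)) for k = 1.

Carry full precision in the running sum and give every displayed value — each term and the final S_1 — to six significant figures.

The integral term ∫_10^45 x^2 dx = 30041.7.
Boundary: ½(f(10) + f(45)) = ½(100.000 + 2025.00) = 1062.50.
Integral + boundary = 31104.2.
Correction k=1: B_{2}/2! · (f^{(1)}(45) − f^{(1)}(10)) = 1/12 · (90.0000 − 20.0000) = 5.83333.

S_1 ≈ 31110.0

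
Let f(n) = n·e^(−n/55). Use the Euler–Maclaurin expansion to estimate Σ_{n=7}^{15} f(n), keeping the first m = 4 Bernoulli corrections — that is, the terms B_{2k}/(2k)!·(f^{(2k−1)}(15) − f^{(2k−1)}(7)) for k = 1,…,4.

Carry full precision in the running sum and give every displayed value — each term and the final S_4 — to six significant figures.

The integral term ∫_7^15 x·e^(−x/55) dx = 71.4764.
½[f(7) + f(15)] = ½[6.16345 + 11.4195] = 8.79148.
So far: 80.2678.
Order-1 term: 1/12 · (0.553673 − 0.768431) = -0.0178965.
Running total after k=1: 80.2499.
Order-2 term: −1/720 · (0.000686371 − 0.000836171) = 2.08055e-07.
Running total after k=2: 80.2499.
Order-3 term: 1/30240 · (3.93293e-07 − 4.68865e-07) = -2.49907e-12.
Running total after k=3: 80.2499.
Order-4 term: −1/1209600 · (1.85020e-10 − 2.18615e-10) = 2.77732e-17.

S_4 ≈ 80.2499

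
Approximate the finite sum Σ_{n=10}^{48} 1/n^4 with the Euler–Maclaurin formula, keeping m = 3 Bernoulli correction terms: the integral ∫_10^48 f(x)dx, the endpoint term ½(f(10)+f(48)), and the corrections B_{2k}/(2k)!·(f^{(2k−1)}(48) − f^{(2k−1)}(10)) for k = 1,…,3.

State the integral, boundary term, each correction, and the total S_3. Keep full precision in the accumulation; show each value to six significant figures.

The integral term ∫_10^48 1/x^4 dx = 0.000330319.
Endpoint term: (f(10) + f(48))/2 = (0.000100000 + 1.88380e-07)/2 = 5.00942e-05.
Integral + boundary = 0.000380413.
k=1: B_{2}/(2)! × [f^{(1)}(48) − f^{(1)}(10)] = 1/12 × (-1.56983e-08 − (-4.00000e-05)) = 3.33203e-06.
After k=1: 0.000383745.
k=2: B_{4}/(4)! × [f^{(3)}(48) − f^{(3)}(10)] = −1/720 × (-2.04406e-10 − (-1.20000e-05)) = -1.66664e-08.
After k=2: 0.000383729.
k=3: B_{6}/(6)! × [f^{(5)}(48) − f^{(5)}(10)] = 1/30240 × (-4.96819e-12 − (-6.72000e-06)) = 2.22222e-10.

S_3 ≈ 0.000383729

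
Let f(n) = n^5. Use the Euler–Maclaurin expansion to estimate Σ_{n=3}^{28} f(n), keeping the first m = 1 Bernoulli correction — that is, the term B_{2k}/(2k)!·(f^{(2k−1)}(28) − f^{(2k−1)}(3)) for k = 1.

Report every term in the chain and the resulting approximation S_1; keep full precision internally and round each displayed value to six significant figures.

The integral term ∫_3^28 x^5 dx = 8.03149e+07.
Boundary: ½(f(3) + f(28)) = ½(243.000 + 1.72104e+07) = 8.60531e+06.
So far: 8.89202e+07.
Correction k=1: B_{2}/2! · (f^{(1)}(28) − f^{(1)}(3)) = 1/12 · (3.07328e+06 − 405.000) = 256073.

S_1 ≈ 8.91763e+07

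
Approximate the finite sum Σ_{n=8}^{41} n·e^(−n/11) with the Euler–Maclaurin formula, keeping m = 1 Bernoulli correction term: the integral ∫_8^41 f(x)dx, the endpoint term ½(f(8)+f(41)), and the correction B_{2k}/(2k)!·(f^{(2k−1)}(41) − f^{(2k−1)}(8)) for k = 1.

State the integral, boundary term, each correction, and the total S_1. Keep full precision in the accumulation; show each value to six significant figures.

Integral: ∫_8^41 x·e^(−x/11) dx = 87.2327.
Endpoint term: (f(8) + f(41))/2 = (3.86580 + 0.986393)/2 = 2.42610.
Integral + boundary = 89.6588.
Correction k=1: B_{2}/2! · (f^{(1)}(41) − f^{(1)}(8)) = 1/12 · (-0.0656137 − 0.131789) = -0.0164502.

S_1 ≈ 89.6423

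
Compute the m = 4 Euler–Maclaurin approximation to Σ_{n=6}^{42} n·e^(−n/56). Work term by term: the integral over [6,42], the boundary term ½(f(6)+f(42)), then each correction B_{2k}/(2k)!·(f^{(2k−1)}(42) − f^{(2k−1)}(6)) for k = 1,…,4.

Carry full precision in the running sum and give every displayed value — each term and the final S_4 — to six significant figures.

The integral term ∫_6^42 x·e^(−x/56) dx = 526.888.
Boundary: ½(f(6) + f(42)) = ½(5.39038 + 19.8394) = 12.6149.
Integral + boundary = 539.503.
k=1: B_{2}/(2)! × [f^{(1)}(42) − f^{(1)}(6)] = 1/12 × (0.118092 − 0.802140) = -0.0570041.
Partial sum through k=1: 539.446.
k=2: B_{4}/(4)! × [f^{(3)}(42) − f^{(3)}(6)] = −1/720 × (0.000338911 − 0.000828742) = 6.80321e-07.
Partial sum through k=2: 539.446.
k=3: B_{6}/(6)! × [f^{(5)}(42) − f^{(5)}(6)] = 1/30240 × (2.04134e-07 − 4.46971e-07) = -8.03030e-12.
Partial sum through k=3: 539.446.
k=4: B_{8}/(8)! × [f^{(7)}(42) − f^{(7)}(6)] = −1/1209600 × (9.57262e-11 − 2.00789e-10) = 8.68573e-17.

S_4 ≈ 539.446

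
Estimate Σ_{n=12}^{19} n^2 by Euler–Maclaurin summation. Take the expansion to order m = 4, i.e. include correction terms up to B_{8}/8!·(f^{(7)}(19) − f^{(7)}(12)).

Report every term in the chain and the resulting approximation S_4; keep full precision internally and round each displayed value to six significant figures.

The integral term ∫_12^19 x^2 dx = 1710.33.
Boundary: ½(f(12) + f(19)) = ½(144.000 + 361.000) = 252.500.
Running total after boundary: 1962.83.
Correction k=1: B_{2}/2! · (f^{(1)}(19) − f^{(1)}(12)) = 1/12 · (38.0000 − 24.0000) = 1.16667.
Running total after k=1: 1964.00.
Correction k=2: B_{4}/4! · (f^{(3)}(19) − f^{(3)}(12)) = −1/720 · (0.00000 − 0.00000) = 0.00000.
Running total after k=2: 1964.00.
Correction k=3: B_{6}/6! · (f^{(5)}(19) − f^{(5)}(12)) = 1/30240 · (0.00000 − 0.00000) = 0.00000.
Running total after k=3: 1964.00.
Correction k=4: B_{8}/8! · (f^{(7)}(19) − f^{(7)}(12)) = −1/1209600 · (0.00000 − 0.00000) = 0.00000.

S_4 ≈ 1964.00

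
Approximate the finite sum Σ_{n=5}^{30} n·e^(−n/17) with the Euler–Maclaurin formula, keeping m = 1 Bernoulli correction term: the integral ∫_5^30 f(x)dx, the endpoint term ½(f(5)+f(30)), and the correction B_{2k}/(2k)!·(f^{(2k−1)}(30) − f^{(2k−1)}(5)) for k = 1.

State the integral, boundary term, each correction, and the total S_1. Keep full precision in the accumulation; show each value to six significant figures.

S_1 ≈ 146.259

∫_5^30 x·e^(−x/17) dx evaluates to 141.882.
Endpoint term: (f(5) + f(30))/2 = (3.72594 + 5.13711)/2 = 4.43153.
So far: 146.314.
k=1: B_{2}/(2)! × [f^{(1)}(30) − f^{(1)}(5)] = 1/12 × (-0.130946 − 0.526016) = -0.0547468.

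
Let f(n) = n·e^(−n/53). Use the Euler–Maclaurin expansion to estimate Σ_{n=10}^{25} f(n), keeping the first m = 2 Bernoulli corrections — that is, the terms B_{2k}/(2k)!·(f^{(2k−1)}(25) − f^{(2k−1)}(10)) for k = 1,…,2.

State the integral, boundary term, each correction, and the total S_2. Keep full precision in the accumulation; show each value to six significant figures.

Integral: ∫_10^25 x·e^(−x/53) dx = 185.490.
Boundary: ½(f(10) + f(25)) = ½(8.28052 + 15.5985) = 11.9395.
Running total after boundary: 197.430.
Correction k=1: B_{2}/2! · (f^{(1)}(25) − f^{(1)}(10)) = 1/12 · (0.329630 − 0.671816) = -0.0285155.
After k=1: 197.401.
Correction k=2: B_{4}/4! · (f^{(3)}(25) − f^{(3)}(10)) = −1/720 · (0.000561593 − 0.000828736) = 3.71033e-07.

S_2 ≈ 197.401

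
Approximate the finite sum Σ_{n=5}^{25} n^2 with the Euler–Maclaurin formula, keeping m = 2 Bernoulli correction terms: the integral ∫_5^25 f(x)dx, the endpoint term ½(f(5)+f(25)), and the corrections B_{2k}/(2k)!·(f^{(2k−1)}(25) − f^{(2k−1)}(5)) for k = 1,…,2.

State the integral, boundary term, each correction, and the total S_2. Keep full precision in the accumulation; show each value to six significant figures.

S_2 ≈ 5495.00

Integral: ∫_5^25 x^2 dx = 5166.67.
½[f(5) + f(25)] = ½[25.0000 + 625.000] = 325.000.
So far: 5491.67.
k=1: B_{2}/(2)! × [f^{(1)}(25) − f^{(1)}(5)] = 1/12 × (50.0000 − 10.0000) = 3.33333.
Partial sum through k=1: 5495.00.
k=2: B_{4}/(4)! × [f^{(3)}(25) − f^{(3)}(5)] = −1/720 × (0.00000 − 0.00000) = 0.00000.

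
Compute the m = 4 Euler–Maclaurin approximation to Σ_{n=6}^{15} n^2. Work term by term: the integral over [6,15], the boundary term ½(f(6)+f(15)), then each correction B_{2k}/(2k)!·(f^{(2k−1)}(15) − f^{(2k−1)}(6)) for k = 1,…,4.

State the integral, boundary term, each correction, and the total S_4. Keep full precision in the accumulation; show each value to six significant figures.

The integral term ∫_6^15 x^2 dx = 1053.00.
½[f(6) + f(15)] = ½[36.0000 + 225.000] = 130.500.
Integral + boundary = 1183.50.
Correction k=1: B_{2}/2! · (f^{(1)}(15) − f^{(1)}(6)) = 1/12 · (30.0000 − 12.0000) = 1.50000.
Running total after k=1: 1185.00.
Correction k=2: B_{4}/4! · (f^{(3)}(15) − f^{(3)}(6)) = −1/720 · (0.00000 − 0.00000) = 0.00000.
Running total after k=2: 1185.00.
Correction k=3: B_{6}/6! · (f^{(5)}(15) − f^{(5)}(6)) = 1/30240 · (0.00000 − 0.00000) = 0.00000.
Running total after k=3: 1185.00.
Correction k=4: B_{8}/8! · (f^{(7)}(15) − f^{(7)}(6)) = −1/1209600 · (0.00000 − 0.00000) = 0.00000.

S_4 ≈ 1185.00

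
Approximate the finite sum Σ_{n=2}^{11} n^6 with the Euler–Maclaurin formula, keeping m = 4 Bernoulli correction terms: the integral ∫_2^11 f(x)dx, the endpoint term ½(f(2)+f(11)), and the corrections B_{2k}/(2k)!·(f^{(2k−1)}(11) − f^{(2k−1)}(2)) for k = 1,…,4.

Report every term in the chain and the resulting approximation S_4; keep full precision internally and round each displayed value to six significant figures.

S_4 ≈ 3.74996e+06

Integral: ∫_2^11 x^6 dx = 2.78386e+06.
½[f(2) + f(11)] = ½[64.0000 + 1.77156e+06] = 885812.
Running total after boundary: 3.66968e+06.
Correction k=1: B_{2}/2! · (f^{(1)}(11) − f^{(1)}(2)) = 1/12 · (966306 − 192.000) = 80509.5.
After k=1: 3.75019e+06.
Correction k=2: B_{4}/4! · (f^{(3)}(11) − f^{(3)}(2)) = −1/720 · (159720 − 960.000) = -220.500.
After k=2: 3.74996e+06.
Correction k=3: B_{6}/6! · (f^{(5)}(11) − f^{(5)}(2)) = 1/30240 · (7920.00 − 1440.00) = 0.214286.
After k=3: 3.74996e+06.
Correction k=4: B_{8}/8! · (f^{(7)}(11) − f^{(7)}(2)) = −1/1209600 · (0.00000 − 0.00000) = 0.00000.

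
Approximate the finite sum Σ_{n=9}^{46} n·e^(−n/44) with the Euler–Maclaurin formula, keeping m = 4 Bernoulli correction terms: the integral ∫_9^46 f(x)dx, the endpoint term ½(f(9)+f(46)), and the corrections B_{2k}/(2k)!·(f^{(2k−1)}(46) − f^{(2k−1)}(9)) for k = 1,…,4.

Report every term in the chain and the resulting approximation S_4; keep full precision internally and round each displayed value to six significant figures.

∫_9^46 x·e^(−x/44) dx evaluates to 508.555.
Boundary: ½(f(9) + f(46)) = ½(7.33516 + 16.1705) = 11.7528.
Running total after boundary: 520.307.
Order-1 term: 1/12 · (-0.0159787 − 0.648310) = -0.0553574.
Running total after k=1: 520.252.
Order-2 term: −1/720 · (0.000354899 − 0.00117683) = 1.14157e-06.
Running total after k=2: 520.252.
Order-3 term: 1/30240 · (3.70895e-07 − 1.04276e-06) = -2.22179e-11.
Running total after k=3: 520.252.
Order-4 term: −1/1209600 · (2.88468e-10 − 7.63255e-10) = 3.92516e-16.

S_4 ≈ 520.252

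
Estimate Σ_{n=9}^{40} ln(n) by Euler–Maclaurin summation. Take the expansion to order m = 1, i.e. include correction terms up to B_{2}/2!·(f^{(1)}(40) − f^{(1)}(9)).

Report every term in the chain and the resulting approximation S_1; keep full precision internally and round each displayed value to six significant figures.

S_1 ≈ 99.7160

The integral term ∫_9^40 ln(x) dx = 96.7802.
Boundary: ½(f(9) + f(40)) = ½(2.19722 + 3.68888) = 2.94305.
Running total after boundary: 99.7232.
k=1: B_{2}/(2)! × [f^{(1)}(40) − f^{(1)}(9)] = 1/12 × (0.0250000 − 0.111111) = -0.00717593.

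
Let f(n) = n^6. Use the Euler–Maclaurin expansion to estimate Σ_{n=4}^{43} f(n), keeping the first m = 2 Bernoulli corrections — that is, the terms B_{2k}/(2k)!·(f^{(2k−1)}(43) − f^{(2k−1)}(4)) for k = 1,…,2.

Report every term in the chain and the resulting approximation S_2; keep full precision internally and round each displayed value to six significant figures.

S_2 ≈ 4.20654e+10

The integral term ∫_4^43 x^6 dx = 3.88312e+10.
½[f(4) + f(43)] = ½[4096.00 + 6.32136e+09] = 3.16068e+09.
Integral + boundary = 4.19919e+10.
Order-1 term: 1/12 · (8.82051e+08 − 6144.00) = 7.35037e+07.
After k=1: 4.20654e+10.
Order-2 term: −1/720 · (9.54084e+06 − 7680.00) = -13240.5.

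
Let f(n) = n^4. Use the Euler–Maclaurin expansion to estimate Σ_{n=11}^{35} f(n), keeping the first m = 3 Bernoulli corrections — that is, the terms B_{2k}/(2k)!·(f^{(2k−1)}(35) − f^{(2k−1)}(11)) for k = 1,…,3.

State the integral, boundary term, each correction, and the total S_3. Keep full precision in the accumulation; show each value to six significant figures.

S_3 ≈ 1.12436e+07

∫_11^35 x^4 dx evaluates to 1.04722e+07.
½[f(11) + f(35)] = ½[14641.0 + 1.50062e+06] = 757633.
So far: 1.12298e+07.
Order-1 term: 1/12 · (171500 − 5324.00) = 13848.0.
Partial sum through k=1: 1.12436e+07.
Order-2 term: −1/720 · (840.000 − 264.000) = -0.800000.
Partial sum through k=2: 1.12436e+07.
Order-3 term: 1/30240 · (0.00000 − 0.00000) = 0.00000.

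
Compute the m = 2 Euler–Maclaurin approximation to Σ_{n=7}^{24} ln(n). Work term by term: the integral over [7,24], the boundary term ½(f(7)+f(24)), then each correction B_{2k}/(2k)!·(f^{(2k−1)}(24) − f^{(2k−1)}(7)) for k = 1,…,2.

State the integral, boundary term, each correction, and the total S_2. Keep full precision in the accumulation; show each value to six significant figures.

S_2 ≈ 48.2055

Integral: ∫_7^24 ln(x) dx = 45.6519.
Endpoint term: (f(7) + f(24))/2 = (1.94591 + 3.17805)/2 = 2.56198.
Running total after boundary: 48.2139.
k=1: B_{2}/(2)! × [f^{(1)}(24) − f^{(1)}(7)] = 1/12 × (0.0416667 − 0.142857) = -0.00843254.
Partial sum through k=1: 48.2055.
k=2: B_{4}/(4)! × [f^{(3)}(24) − f^{(3)}(7)] = −1/720 × (0.000144676 − 0.00583090) = 7.89754e-06.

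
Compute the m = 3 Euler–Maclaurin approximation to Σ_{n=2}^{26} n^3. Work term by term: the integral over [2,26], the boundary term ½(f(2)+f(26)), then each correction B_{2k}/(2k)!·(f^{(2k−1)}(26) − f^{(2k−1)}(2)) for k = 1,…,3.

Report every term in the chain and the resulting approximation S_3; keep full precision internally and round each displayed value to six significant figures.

S_3 ≈ 123200

The integral term ∫_2^26 x^3 dx = 114240.
½[f(2) + f(26)] = ½[8.00000 + 17576.0] = 8792.00.
Running total after boundary: 123032.
k=1: B_{2}/(2)! × [f^{(1)}(26) − f^{(1)}(2)] = 1/12 × (2028.00 − 12.0000) = 168.000.
Partial sum through k=1: 123200.
k=2: B_{4}/(4)! × [f^{(3)}(26) − f^{(3)}(2)] = −1/720 × (6.00000 − 6.00000) = 0.00000.
Partial sum through k=2: 123200.
k=3: B_{6}/(6)! × [f^{(5)}(26) − f^{(5)}(2)] = 1/30240 × (0.00000 − 0.00000) = 0.00000.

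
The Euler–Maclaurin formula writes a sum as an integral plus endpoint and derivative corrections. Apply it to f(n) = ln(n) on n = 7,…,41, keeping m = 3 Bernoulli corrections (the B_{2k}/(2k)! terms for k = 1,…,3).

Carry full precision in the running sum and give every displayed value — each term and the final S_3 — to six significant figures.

∫_7^41 ln(x) dx evaluates to 104.635.
½[f(7) + f(41)] = ½[1.94591 + 3.71357] = 2.82974.
Running total after boundary: 107.465.
k=1: B_{2}/(2)! × [f^{(1)}(41) − f^{(1)}(7)] = 1/12 × (0.0243902 − 0.142857) = -0.00987224.
Partial sum through k=1: 107.455.
k=2: B_{4}/(4)! × [f^{(3)}(41) − f^{(3)}(7)] = −1/720 × (2.90187e-05 − 0.00583090) = 8.05817e-06.
Partial sum through k=2: 107.455.
k=3: B_{6}/(6)! × [f^{(5)}(41) − f^{(5)}(7)] = 1/30240 × (2.07153e-07 − 0.00142798) = -4.72146e-08.

S_3 ≈ 107.455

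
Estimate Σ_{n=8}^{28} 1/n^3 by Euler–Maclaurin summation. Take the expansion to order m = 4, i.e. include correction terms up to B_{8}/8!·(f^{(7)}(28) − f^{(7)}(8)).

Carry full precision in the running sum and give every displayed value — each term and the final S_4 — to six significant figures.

S_4 ≈ 0.00823440

Integral: ∫_8^28 1/x^3 dx = 0.00717474.
Boundary: ½(f(8) + f(28)) = ½(0.00195312 + 4.55539e-05) = 0.000999339.
So far: 0.00817408.
Order-1 term: 1/12 · (-4.88078e-06 − (-0.000732422)) = 6.06284e-05.
After k=1: 0.00823471.
Order-2 term: −1/720 · (-1.24510e-07 − (-0.000228882)) = -3.17719e-07.
After k=2: 0.00823440.
Order-3 term: 1/30240 · (-6.67016e-09 − (-0.000150204)) = 4.96683e-09.
After k=3: 0.00823440.
Order-4 term: −1/1209600 · (-6.12566e-10 − (-0.000168979)) = -1.39698e-10.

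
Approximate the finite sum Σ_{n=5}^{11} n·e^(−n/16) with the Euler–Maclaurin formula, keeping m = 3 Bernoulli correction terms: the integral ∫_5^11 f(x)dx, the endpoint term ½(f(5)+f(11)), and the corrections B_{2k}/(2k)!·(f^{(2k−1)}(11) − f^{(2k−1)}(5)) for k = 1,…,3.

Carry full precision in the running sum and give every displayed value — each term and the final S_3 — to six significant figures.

S_3 ≈ 33.1654

The integral term ∫_5^11 x·e^(−x/16) dx = 28.5996.
Boundary: ½(f(5) + f(11)) = ½(3.65808 + 5.53115) = 4.59461.
Integral + boundary = 33.1942.
k=1: B_{2}/(2)! × [f^{(1)}(11) − f^{(1)}(5)] = 1/12 × (0.157135 − 0.502986) = -0.0288209.
Running total after k=1: 33.1654.
k=2: B_{4}/(4)! × [f^{(3)}(11) − f^{(3)}(5)] = −1/720 × (0.00454218 − 0.00768054) = 4.35883e-06.
Running total after k=2: 33.1654.
k=3: B_{6}/(6)! × [f^{(5)}(11) − f^{(5)}(5)] = 1/30240 × (3.30881e-05 − 5.23292e-05) = -6.36281e-10.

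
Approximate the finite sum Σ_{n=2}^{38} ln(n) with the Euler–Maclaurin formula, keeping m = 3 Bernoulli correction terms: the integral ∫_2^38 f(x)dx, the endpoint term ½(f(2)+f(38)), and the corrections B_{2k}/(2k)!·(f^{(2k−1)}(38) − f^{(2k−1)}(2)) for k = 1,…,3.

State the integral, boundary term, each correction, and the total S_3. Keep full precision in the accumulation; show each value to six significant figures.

The integral term ∫_2^38 ln(x) dx = 100.842.
½[f(2) + f(38)] = ½[0.693147 + 3.63759] = 2.16537.
So far: 103.007.
Order-1 term: 1/12 · (0.0263158 − 0.500000) = -0.0394737.
After k=1: 102.968.
Order-2 term: −1/720 · (3.64485e-05 − 0.250000) = 0.000347172.
After k=2: 102.968.
Order-3 term: 1/30240 · (3.02896e-07 − 0.750000) = -2.48016e-05.

S_3 ≈ 102.968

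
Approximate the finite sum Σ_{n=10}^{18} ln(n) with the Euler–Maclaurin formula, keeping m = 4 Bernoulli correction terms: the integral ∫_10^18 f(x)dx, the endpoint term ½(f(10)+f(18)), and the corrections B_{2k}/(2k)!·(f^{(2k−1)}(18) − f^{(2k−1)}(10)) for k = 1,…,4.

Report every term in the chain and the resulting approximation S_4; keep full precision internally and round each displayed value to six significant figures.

Integral: ∫_10^18 ln(x) dx = 21.0008.
Boundary: ½(f(10) + f(18)) = ½(2.30259 + 2.89037) = 2.59648.
Integral + boundary = 23.5973.
Order-1 term: 1/12 · (0.0555556 − 0.100000) = -0.00370370.
Running total after k=1: 23.5936.
Order-2 term: −1/720 · (0.000342936 − 0.00200000) = 2.30148e-06.
Running total after k=2: 23.5936.
Order-3 term: 1/30240 · (1.27013e-05 − 0.000240000) = -7.51649e-09.
Running total after k=3: 23.5936.
Order-4 term: −1/1209600 · (1.17605e-06 − 7.20000e-05) = 5.85515e-11.

S_4 ≈ 23.5936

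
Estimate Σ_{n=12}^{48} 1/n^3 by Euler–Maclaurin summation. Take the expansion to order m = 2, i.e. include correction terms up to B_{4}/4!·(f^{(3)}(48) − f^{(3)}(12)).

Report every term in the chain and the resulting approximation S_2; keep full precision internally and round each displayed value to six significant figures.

S_2 ≈ 0.00356106

The integral term ∫_12^48 1/x^3 dx = 0.00325521.
½[f(12) + f(48)] = ½[0.000578704 + 9.04225e-06] = 0.000293873.
Running total after boundary: 0.00354908.
k=1: B_{2}/(2)! × [f^{(1)}(48) − f^{(1)}(12)] = 1/12 × (-5.65140e-07 − (-0.000144676)) = 1.20092e-05.
After k=1: 0.00356109.
k=2: B_{4}/(4)! × [f^{(3)}(48) − f^{(3)}(12)] = −1/720 × (-4.90573e-09 − (-2.00939e-05)) = -2.79014e-08.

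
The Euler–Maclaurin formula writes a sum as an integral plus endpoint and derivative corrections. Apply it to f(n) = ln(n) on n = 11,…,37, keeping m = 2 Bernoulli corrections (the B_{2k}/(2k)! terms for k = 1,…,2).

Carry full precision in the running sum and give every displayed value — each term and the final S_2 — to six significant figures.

S_2 ≈ 84.2262

Integral: ∫_11^37 ln(x) dx = 81.2271.
Boundary: ½(f(11) + f(37)) = ½(2.39790 + 3.61092) = 3.00441.
Running total after boundary: 84.2315.
Correction k=1: B_{2}/2! · (f^{(1)}(37) − f^{(1)}(11)) = 1/12 · (0.0270270 − 0.0909091) = -0.00532351.
After k=1: 84.2262.
Correction k=2: B_{4}/4! · (f^{(3)}(37) − f^{(3)}(11)) = −1/720 · (3.94843e-05 − 0.00150263) = 2.03215e-06.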